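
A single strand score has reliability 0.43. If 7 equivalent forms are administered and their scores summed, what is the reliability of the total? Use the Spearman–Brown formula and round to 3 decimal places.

0.841

ρ_k = kρ / (1 + (k−1)ρ) = 7·0.43 / (1 + 6·0.43) = 3.010 / 3.580 = 0.841.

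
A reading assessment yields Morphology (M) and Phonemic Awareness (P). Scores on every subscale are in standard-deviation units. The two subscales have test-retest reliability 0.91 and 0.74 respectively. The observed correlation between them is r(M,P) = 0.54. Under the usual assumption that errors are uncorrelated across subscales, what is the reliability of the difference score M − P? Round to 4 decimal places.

0.6196

Var(M−P) = 1 + 1 − 2·0.54 = 2 − 1.08 = 0.92.
Under uncorrelated errors the observed covariances equal the true-score covariances, so only the own-variance terms attenuate.
True-score variance = [0.91 + 0.74] − 1.08 = 1.65 − 1.08 = 0.57.
Reliability = 0.57 / 0.92 = 0.6196.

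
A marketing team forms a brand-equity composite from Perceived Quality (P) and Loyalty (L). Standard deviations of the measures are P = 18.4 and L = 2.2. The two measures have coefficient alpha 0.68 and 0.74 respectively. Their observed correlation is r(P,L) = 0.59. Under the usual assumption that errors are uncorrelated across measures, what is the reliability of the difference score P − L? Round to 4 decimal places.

Var(P−L) = 18.4² + 2.2² − 2·18.4·2.2·0.59 = 343.4 − 47.7664 = 295.634.
Under uncorrelated errors the observed covariances equal the true-score covariances, so only the own-variance terms attenuate.
True-score variance = [18.4²·0.68 + 2.2²·0.74] − 47.7664 = 233.802 − 47.7664 = 186.036.
Reliability = 186.036 / 295.634 = 0.6293.

0.6293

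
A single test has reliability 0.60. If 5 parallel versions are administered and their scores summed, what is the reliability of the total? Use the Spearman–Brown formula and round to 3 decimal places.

0.882

ρ_k = kρ / (1 + (k−1)ρ) = 5·0.60 / (1 + 4·0.60) = 3.000 / 3.400 = 0.882.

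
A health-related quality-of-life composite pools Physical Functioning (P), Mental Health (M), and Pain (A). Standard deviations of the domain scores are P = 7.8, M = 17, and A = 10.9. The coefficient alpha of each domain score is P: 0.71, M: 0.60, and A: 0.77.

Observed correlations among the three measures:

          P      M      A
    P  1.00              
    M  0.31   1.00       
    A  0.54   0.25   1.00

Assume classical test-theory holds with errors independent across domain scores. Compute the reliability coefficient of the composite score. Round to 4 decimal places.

Var(P+M+A) = 7.8² + 17² + 10.9² + 2·[7.8·17·0.31 + 7.8·10.9·0.54 + 17·10.9·0.25] = 468.65 + 266.684 = 735.334.
With uncorrelated errors the cross-covariances are all true-score covariance, so they carry over unchanged; only the diagonal terms shrink to ρᵢσᵢ².
True-score variance = [7.8²·0.71 + 17²·0.60 + 10.9²·0.77] + 266.684 = 308.08 + 266.684 = 574.764.
Reliability = 574.764 / 735.334 = 0.7816.

0.7816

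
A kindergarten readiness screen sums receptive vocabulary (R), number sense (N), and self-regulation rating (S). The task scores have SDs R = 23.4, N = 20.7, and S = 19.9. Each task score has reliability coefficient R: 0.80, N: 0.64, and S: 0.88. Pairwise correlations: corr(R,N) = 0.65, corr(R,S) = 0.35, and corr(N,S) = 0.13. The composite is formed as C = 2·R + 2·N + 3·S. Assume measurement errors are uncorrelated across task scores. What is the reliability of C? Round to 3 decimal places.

Var(C) = 2²·23.4² + 2²·20.7² + 3²·19.9² + 2·[4·23.4·20.7·0.65 + 6·23.4·19.9·0.35 + 6·20.7·19.9·0.13] = 7468.29 + 5117.16 = 12585.4.
Because errors are independent across components, Cov(Tᵢ,Tⱼ) = Cov(Xᵢ,Xⱼ); the off-diagonal part of the true-score variance is the same as above.
True-score variance = [2²·23.4²·0.80 + 2²·20.7²·0.64 + 3²·19.9²·0.88] + 5117.16 = 5985.53 + 5117.16 = 11102.7.
Reliability = 11102.7 / 12585.4 = 0.882.

0.882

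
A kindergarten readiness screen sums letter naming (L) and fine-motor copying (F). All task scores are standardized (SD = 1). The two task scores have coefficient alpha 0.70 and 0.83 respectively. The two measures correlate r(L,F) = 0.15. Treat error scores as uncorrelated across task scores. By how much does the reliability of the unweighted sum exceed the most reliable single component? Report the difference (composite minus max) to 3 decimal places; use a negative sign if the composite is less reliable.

Var(sum) = 2 + 0.3 = 2.3; true-score variance = 1.53 + 0.3 = 1.83; composite reliability = 0.7957.
Max component reliability = 0.8300.
Difference = 0.7957 − 0.8300 = -0.034.

-0.034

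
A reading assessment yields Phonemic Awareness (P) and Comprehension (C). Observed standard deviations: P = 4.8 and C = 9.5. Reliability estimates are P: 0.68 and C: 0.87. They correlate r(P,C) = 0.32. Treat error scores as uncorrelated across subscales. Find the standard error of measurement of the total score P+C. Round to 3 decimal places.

Var(total) = 113.29 + 29.184 = 142.474.
True-score variance = 94.1847 + 29.184 = 123.369, so reliability = 0.8659.
Error variance = 142.474 − 123.369 = 19.1053; SEM = √19.1053 = 4.371.

4.371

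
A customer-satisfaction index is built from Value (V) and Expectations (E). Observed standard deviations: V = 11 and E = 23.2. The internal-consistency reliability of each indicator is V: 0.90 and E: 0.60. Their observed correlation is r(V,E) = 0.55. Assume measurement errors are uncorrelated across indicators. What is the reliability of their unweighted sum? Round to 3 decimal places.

Var(V+E) = 11² + 23.2² + 2·[11·23.2·0.55] = 659.24 + 280.72 = 939.96.
Under uncorrelated errors the observed covariances equal the true-score covariances, so only the own-variance terms attenuate.
True-score variance = [11²·0.90 + 23.2²·0.60] + 280.72 = 431.844 + 280.72 = 712.564.
Reliability = 712.564 / 939.96 = 0.758.

0.758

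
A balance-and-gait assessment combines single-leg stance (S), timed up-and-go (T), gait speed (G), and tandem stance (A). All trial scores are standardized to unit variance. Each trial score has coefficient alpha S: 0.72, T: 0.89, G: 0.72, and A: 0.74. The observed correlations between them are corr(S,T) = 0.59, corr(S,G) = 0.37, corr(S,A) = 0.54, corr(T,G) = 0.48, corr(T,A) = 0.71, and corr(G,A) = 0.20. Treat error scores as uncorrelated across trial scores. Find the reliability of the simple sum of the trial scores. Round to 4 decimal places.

0.9049

Var(S+T+G+A) = 4 + 2·[0.59 + 0.37 + 0.54 + 0.48 + 0.71 + 0.20] = 4 + 5.78 = 9.78.
Under uncorrelated errors the observed covariances equal the true-score covariances, so only the own-variance terms attenuate.
True-score variance = [0.72 + 0.89 + 0.72 + 0.74] + 5.78 = 3.07 + 5.78 = 8.85.
Reliability = 8.85 / 9.78 = 0.9049.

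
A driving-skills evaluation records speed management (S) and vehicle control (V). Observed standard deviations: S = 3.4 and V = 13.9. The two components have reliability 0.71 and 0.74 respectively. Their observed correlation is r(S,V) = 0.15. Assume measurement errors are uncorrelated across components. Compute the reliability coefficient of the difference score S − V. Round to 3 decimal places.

Var(S−V) = 3.4² + 13.9² − 2·3.4·13.9·0.15 = 204.77 − 14.178 = 190.592.
With uncorrelated errors the cross-covariances are all true-score covariance, so they carry over unchanged; only the diagonal terms shrink to ρᵢσᵢ².
True-score variance = [3.4²·0.71 + 13.9²·0.74] − 14.178 = 151.183 − 14.178 = 137.005.
Reliability = 137.005 / 190.592 = 0.719.

0.719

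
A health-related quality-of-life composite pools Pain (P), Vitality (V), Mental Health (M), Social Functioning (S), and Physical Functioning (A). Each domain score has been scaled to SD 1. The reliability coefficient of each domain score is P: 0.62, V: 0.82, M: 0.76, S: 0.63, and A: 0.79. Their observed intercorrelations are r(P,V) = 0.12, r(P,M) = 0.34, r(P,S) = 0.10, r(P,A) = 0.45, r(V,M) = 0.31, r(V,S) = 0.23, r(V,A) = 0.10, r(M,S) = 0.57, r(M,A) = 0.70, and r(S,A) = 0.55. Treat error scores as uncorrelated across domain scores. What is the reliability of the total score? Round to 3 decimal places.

0.884

Var(P+V+M+S+A) = 5 + 2·[0.12 + 0.34 + 0.10 + 0.45 + 0.31 + 0.23 + 0.10 + 0.57 + 0.70 + 0.55] = 5 + 6.94 = 11.94.
Under uncorrelated errors the observed covariances equal the true-score covariances, so only the own-variance terms attenuate.
True-score variance = [0.62 + 0.82 + 0.76 + 0.63 + 0.79] + 6.94 = 3.62 + 6.94 = 10.56.
Reliability = 10.56 / 11.94 = 0.884.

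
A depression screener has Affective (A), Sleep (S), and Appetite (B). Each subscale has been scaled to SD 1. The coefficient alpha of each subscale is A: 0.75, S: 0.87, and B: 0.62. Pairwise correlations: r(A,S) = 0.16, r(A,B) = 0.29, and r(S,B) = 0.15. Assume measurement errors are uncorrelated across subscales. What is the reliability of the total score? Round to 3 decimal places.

Var(A+S+B) = 3 + 2·[0.16 + 0.29 + 0.15] = 3 + 1.2 = 4.2.
Under uncorrelated errors the observed covariances equal the true-score covariances, so only the own-variance terms attenuate.
True-score variance = [0.75 + 0.87 + 0.62] + 1.2 = 2.24 + 1.2 = 3.44.
Reliability = 3.44 / 4.2 = 0.819.

0.819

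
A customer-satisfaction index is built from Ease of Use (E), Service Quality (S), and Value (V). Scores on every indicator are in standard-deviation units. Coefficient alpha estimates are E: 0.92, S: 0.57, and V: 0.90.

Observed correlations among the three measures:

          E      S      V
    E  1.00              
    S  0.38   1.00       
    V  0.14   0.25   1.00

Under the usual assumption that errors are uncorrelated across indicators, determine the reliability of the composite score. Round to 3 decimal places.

0.866

Var(E+S+V) = 3 + 2·[0.38 + 0.14 + 0.25] = 3 + 1.54 = 4.54.
With uncorrelated errors the cross-covariances are all true-score covariance, so they carry over unchanged; only the diagonal terms shrink to ρᵢσᵢ².
True-score variance = [0.92 + 0.57 + 0.90] + 1.54 = 2.39 + 1.54 = 3.93.
Reliability = 3.93 / 4.54 = 0.866.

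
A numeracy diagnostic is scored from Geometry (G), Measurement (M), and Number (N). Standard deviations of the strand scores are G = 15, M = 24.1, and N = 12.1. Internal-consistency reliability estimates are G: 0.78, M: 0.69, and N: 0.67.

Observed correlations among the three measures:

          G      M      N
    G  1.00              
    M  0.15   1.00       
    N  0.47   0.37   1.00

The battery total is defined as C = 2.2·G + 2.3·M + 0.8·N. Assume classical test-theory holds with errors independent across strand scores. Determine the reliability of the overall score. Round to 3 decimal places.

Var(C) = 2.2²·15² + 2.3²·24.1² + 0.8²·12.1² + 2·[5.06·15·24.1·0.15 + 1.76·15·12.1·0.47 + 1.84·24.1·12.1·0.37] = 4255.19 + 1246.09 = 5501.27.
Because errors are independent across components, Cov(Tᵢ,Tⱼ) = Cov(Xᵢ,Xⱼ); the off-diagonal part of the true-score variance is the same as above.
True-score variance = [2.2²·15²·0.78 + 2.3²·24.1²·0.69 + 0.8²·12.1²·0.67] + 1246.09 = 3032.22 + 1246.09 = 4278.3.
Reliability = 4278.3 / 5501.27 = 0.778.

0.778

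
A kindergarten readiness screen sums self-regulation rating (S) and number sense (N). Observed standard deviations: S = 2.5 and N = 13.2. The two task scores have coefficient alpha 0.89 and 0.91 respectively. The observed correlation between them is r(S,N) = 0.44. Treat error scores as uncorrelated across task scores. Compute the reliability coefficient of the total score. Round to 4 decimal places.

Var(S+N) = 2.5² + 13.2² + 2·[2.5·13.2·0.44] = 180.49 + 29.04 = 209.53.
Because errors are independent across components, Cov(Tᵢ,Tⱼ) = Cov(Xᵢ,Xⱼ); the off-diagonal part of the true-score variance is the same as above.
True-score variance = [2.5²·0.89 + 13.2²·0.91] + 29.04 = 164.121 + 29.04 = 193.161.
Reliability = 193.161 / 209.53 = 0.9219.

0.9219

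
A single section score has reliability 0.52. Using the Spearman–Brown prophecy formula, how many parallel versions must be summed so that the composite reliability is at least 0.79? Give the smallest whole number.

4

k ≥ ρ*(1−ρ₁)/(ρ₁(1−ρ*)) = 0.79·0.48 / (0.52·0.21) = 3.473.
Smallest integer k = 4.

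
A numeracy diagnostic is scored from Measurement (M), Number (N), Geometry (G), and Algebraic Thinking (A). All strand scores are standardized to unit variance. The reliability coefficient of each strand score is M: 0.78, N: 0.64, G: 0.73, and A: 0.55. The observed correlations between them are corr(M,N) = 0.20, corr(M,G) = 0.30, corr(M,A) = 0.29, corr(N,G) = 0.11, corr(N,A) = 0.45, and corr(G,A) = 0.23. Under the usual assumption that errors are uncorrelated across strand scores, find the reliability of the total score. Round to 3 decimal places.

0.818

Var(M+N+G+A) = 4 + 2·[0.20 + 0.30 + 0.29 + 0.11 + 0.45 + 0.23] = 4 + 3.16 = 7.16.
Under uncorrelated errors the observed covariances equal the true-score covariances, so only the own-variance terms attenuate.
True-score variance = [0.78 + 0.64 + 0.73 + 0.55] + 3.16 = 2.7 + 3.16 = 5.86.
Reliability = 5.86 / 7.16 = 0.818.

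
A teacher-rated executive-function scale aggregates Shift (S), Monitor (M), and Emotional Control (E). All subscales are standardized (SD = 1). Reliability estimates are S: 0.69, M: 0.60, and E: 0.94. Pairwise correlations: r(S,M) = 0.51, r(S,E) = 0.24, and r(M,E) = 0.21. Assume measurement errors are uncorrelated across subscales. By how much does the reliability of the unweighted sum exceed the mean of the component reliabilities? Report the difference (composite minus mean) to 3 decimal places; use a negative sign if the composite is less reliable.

Var(sum) = 3 + 1.92 = 4.92; true-score variance = 2.23 + 1.92 = 4.15; composite reliability = 0.8435.
Mean component reliability = 0.7433.
Difference = 0.8435 − 0.7433 = 0.100.

0.100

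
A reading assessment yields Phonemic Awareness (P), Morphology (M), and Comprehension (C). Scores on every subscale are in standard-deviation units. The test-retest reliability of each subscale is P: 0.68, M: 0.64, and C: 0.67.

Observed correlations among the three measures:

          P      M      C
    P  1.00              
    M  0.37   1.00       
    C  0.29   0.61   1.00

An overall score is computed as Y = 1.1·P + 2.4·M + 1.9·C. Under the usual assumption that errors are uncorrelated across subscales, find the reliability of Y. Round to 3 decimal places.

0.811

Var(Y) = 1.1² + 2.4² + 1.9² + 2·[2.64·0.37 + 2.09·0.29 + 4.56·0.61] = 10.58 + 8.729 = 19.309.
Because errors are independent across components, Cov(Tᵢ,Tⱼ) = Cov(Xᵢ,Xⱼ); the off-diagonal part of the true-score variance is the same as above.
True-score variance = [1.1²·0.68 + 2.4²·0.64 + 1.9²·0.67] + 8.729 = 6.9279 + 8.729 = 15.6569.
Reliability = 15.6569 / 19.309 = 0.811.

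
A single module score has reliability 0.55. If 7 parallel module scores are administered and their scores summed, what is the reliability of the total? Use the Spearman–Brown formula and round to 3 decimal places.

ρ_k = kρ / (1 + (k−1)ρ) = 7·0.55 / (1 + 6·0.55) = 3.850 / 4.300 = 0.895.

0.895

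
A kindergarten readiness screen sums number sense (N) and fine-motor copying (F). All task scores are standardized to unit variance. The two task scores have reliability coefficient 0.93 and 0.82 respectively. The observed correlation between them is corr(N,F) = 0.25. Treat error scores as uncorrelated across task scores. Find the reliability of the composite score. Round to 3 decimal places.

0.900

Var(N+F) = 2 + 2·[0.25] = 2 + 0.5 = 2.5.
Under uncorrelated errors the observed covariances equal the true-score covariances, so only the own-variance terms attenuate.
True-score variance = [0.93 + 0.82] + 0.5 = 1.75 + 0.5 = 2.25.
Reliability = 2.25 / 2.5 = 0.900.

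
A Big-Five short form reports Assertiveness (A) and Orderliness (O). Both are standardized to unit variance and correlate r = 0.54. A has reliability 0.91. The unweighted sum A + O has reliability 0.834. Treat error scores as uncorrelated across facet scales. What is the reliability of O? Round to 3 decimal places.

Var(A+O) = 2 + 2·0.54 = 3.080.
True-score variance = ρ_A + ρ_O + 2·0.54, so 0.834 = (0.91 + ρ_O + 1.08) / 3.080.
ρ_O = 0.834·3.080 − 0.91 − 1.08 = 0.579.

0.579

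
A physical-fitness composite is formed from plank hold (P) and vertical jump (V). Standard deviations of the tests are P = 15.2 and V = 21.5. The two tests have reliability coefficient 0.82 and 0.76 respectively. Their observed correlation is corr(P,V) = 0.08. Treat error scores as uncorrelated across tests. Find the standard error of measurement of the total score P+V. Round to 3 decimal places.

12.350

Var(total) = 693.29 + 52.288 = 745.578.
True-score variance = 540.763 + 52.288 = 593.051, so reliability = 0.7954.
Error variance = 745.578 − 593.051 = 152.527; SEM = √152.527 = 12.350.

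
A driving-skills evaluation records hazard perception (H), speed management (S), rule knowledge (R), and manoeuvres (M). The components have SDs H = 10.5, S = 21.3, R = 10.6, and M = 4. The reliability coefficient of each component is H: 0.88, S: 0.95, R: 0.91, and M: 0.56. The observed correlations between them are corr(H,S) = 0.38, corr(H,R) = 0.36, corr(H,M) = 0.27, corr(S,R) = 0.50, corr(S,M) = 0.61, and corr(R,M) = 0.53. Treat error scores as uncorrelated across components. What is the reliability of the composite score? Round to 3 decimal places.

0.960

Var(H+S+R+M) = 10.5² + 21.3² + 10.6² + 4² + 2·[10.5·21.3·0.38 + 10.5·10.6·0.36 + 10.5·4·0.27 + 21.3·10.6·0.50 + 21.3·4·0.61 + 10.6·4·0.53] = 692.3 + 647.458 = 1339.76.
Under uncorrelated errors the observed covariances equal the true-score covariances, so only the own-variance terms attenuate.
True-score variance = [10.5²·0.88 + 21.3²·0.95 + 10.6²·0.91 + 4²·0.56] + 647.458 = 639.233 + 647.458 = 1286.69.
Reliability = 1286.69 / 1339.76 = 0.960.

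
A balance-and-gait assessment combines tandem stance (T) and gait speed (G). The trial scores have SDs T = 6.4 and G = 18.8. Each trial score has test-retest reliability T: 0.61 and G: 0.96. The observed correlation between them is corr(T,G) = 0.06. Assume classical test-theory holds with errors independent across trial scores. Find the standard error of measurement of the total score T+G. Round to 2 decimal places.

Var(total) = 394.4 + 14.4384 = 408.838.
True-score variance = 364.288 + 14.4384 = 378.726, so reliability = 0.9263.
Error variance = 408.838 − 378.726 = 30.112; SEM = √30.112 = 5.49.

5.49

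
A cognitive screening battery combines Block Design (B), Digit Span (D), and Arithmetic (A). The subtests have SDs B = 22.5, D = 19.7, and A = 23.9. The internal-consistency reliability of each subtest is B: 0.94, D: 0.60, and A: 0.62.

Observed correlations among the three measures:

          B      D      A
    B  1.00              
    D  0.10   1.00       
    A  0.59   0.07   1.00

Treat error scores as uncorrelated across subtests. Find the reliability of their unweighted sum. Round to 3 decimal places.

0.821

Var(B+D+A) = 22.5² + 19.7² + 23.9² + 2·[22.5·19.7·0.10 + 22.5·23.9·0.59 + 19.7·23.9·0.07] = 1465.55 + 789.111 = 2254.66.
Because errors are independent across components, Cov(Tᵢ,Tⱼ) = Cov(Xᵢ,Xⱼ); the off-diagonal part of the true-score variance is the same as above.
True-score variance = [22.5²·0.94 + 19.7²·0.60 + 23.9²·0.62] + 789.111 = 1062.88 + 789.111 = 1851.99.
Reliability = 1851.99 / 2254.66 = 0.821.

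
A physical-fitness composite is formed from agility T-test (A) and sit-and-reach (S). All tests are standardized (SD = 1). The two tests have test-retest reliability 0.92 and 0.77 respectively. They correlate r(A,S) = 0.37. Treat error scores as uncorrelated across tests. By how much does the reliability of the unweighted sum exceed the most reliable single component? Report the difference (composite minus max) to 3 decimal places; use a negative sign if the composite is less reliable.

Var(sum) = 2 + 0.74 = 2.74; true-score variance = 1.69 + 0.74 = 2.43; composite reliability = 0.8869.
Max component reliability = 0.9200.
Difference = 0.8869 − 0.9200 = -0.033.

-0.033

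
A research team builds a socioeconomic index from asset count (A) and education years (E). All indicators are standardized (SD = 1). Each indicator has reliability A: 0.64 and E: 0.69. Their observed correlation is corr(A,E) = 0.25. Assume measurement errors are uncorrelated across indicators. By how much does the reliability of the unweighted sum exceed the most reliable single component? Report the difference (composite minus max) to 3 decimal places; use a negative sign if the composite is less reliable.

Var(sum) = 2 + 0.5 = 2.5; true-score variance = 1.33 + 0.5 = 1.83; composite reliability = 0.7320.
Max component reliability = 0.6900.
Difference = 0.7320 − 0.6900 = 0.042.

0.042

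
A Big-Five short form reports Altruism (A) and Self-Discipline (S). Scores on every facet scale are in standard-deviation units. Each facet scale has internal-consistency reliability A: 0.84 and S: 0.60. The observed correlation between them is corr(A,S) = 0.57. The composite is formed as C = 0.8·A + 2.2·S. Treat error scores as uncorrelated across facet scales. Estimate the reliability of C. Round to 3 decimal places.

Var(C) = 0.8² + 2.2² + 2·[1.76·0.57] = 5.48 + 2.0064 = 7.4864.
Under uncorrelated errors the observed covariances equal the true-score covariances, so only the own-variance terms attenuate.
True-score variance = [0.8²·0.84 + 2.2²·0.60] + 2.0064 = 3.4416 + 2.0064 = 5.448.
Reliability = 5.448 / 7.4864 = 0.728.

0.728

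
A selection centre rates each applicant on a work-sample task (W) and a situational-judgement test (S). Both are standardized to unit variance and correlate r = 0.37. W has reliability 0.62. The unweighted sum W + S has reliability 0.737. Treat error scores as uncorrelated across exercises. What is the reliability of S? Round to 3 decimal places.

Var(W+S) = 2 + 2·0.37 = 2.740.
True-score variance = ρ_W + ρ_S + 2·0.37, so 0.737 = (0.62 + ρ_S + 0.74) / 2.740.
ρ_S = 0.737·2.740 − 0.62 − 0.74 = 0.659.

0.659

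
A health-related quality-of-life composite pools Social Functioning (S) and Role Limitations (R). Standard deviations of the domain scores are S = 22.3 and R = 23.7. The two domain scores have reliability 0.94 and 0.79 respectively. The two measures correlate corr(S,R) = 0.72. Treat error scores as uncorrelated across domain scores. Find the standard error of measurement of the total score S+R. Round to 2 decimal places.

Var(total) = 1058.98 + 761.054 = 1820.03.
True-score variance = 911.188 + 761.054 = 1672.24, so reliability = 0.9188.
Error variance = 1820.03 − 1672.24 = 147.792; SEM = √147.792 = 12.16.

12.16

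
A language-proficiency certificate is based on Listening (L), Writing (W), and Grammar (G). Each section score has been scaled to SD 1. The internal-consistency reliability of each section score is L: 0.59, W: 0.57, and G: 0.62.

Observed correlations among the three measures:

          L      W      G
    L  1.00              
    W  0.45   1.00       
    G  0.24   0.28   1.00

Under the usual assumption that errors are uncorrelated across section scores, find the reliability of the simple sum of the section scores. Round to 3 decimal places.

0.753

Var(L+W+G) = 3 + 2·[0.45 + 0.24 + 0.28] = 3 + 1.94 = 4.94.
With uncorrelated errors the cross-covariances are all true-score covariance, so they carry over unchanged; only the diagonal terms shrink to ρᵢσᵢ².
True-score variance = [0.59 + 0.57 + 0.62] + 1.94 = 1.78 + 1.94 = 3.72.
Reliability = 3.72 / 4.94 = 0.753.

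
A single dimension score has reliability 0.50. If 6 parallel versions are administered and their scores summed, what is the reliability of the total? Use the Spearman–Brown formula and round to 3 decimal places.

ρ_k = kρ / (1 + (k−1)ρ) = 6·0.50 / (1 + 5·0.50) = 3.000 / 3.500 = 0.857.

0.857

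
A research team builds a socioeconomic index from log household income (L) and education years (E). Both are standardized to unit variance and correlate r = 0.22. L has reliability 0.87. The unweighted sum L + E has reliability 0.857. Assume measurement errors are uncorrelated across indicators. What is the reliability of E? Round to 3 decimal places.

Var(L+E) = 2 + 2·0.22 = 2.440.
True-score variance = ρ_L + ρ_E + 2·0.22, so 0.857 = (0.87 + ρ_E + 0.44) / 2.440.
ρ_E = 0.857·2.440 − 0.87 − 0.44 = 0.781.

0.781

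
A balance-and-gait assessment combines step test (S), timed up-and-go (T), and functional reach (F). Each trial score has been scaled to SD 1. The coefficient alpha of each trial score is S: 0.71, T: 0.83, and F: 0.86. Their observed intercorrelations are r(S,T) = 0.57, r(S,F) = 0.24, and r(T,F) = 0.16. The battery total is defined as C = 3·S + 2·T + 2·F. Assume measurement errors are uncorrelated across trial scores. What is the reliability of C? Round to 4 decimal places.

0.8625

Var(C) = 3² + 2² + 2² + 2·[6·0.57 + 6·0.24 + 4·0.16] = 17 + 11 = 28.
Because errors are independent across components, Cov(Tᵢ,Tⱼ) = Cov(Xᵢ,Xⱼ); the off-diagonal part of the true-score variance is the same as above.
True-score variance = [3²·0.71 + 2²·0.83 + 2²·0.86] + 11 = 13.15 + 11 = 24.15.
Reliability = 24.15 / 28 = 0.8625.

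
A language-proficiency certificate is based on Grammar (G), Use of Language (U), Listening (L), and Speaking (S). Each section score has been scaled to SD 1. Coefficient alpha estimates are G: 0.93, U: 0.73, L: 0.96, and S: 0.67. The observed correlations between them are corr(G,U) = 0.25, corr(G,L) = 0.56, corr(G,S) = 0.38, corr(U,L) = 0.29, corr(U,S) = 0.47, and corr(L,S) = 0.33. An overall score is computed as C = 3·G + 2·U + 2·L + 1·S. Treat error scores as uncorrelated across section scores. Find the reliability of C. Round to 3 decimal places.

0.938

Var(C) = 3² + 2² + 2² + 1 + 2·[6·0.25 + 6·0.56 + 3·0.38 + 4·0.29 + 2·0.47 + 2·0.33] = 18 + 17.52 = 35.52.
Because errors are independent across components, Cov(Tᵢ,Tⱼ) = Cov(Xᵢ,Xⱼ); the off-diagonal part of the true-score variance is the same as above.
True-score variance = [3²·0.93 + 2²·0.73 + 2²·0.96 + 0.67] + 17.52 = 15.8 + 17.52 = 33.32.
Reliability = 33.32 / 35.52 = 0.938.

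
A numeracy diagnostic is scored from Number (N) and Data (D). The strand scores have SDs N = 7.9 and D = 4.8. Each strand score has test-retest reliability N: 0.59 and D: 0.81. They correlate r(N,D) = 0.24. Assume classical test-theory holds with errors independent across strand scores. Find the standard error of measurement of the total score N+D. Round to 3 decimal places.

5.474

Var(total) = 85.45 + 18.2016 = 103.652.
True-score variance = 55.4843 + 18.2016 = 73.6859, so reliability = 0.7109.
Error variance = 103.652 − 73.6859 = 29.9657; SEM = √29.9657 = 5.474.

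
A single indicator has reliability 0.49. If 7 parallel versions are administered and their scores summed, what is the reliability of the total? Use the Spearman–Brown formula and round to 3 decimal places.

0.871

ρ_k = kρ / (1 + (k−1)ρ) = 7·0.49 / (1 + 6·0.49) = 3.430 / 3.940 = 0.871.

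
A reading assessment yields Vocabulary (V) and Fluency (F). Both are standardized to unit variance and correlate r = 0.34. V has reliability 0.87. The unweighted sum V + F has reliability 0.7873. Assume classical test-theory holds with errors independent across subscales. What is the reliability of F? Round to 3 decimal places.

Var(V+F) = 2 + 2·0.34 = 2.680.
True-score variance = ρ_V + ρ_F + 2·0.34, so 0.7873 = (0.87 + ρ_F + 0.68) / 2.680.
ρ_F = 0.7873·2.680 − 0.87 − 0.68 = 0.560.

0.560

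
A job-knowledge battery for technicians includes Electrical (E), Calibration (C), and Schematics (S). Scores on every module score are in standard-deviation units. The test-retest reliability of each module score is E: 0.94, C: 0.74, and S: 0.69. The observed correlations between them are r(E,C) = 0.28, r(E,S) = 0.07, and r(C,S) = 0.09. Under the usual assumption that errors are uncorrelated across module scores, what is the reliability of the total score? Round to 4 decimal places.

0.8376

Var(E+C+S) = 3 + 2·[0.28 + 0.07 + 0.09] = 3 + 0.88 = 3.88.
Under uncorrelated errors the observed covariances equal the true-score covariances, so only the own-variance terms attenuate.
True-score variance = [0.94 + 0.74 + 0.69] + 0.88 = 2.37 + 0.88 = 3.25.
Reliability = 3.25 / 3.88 = 0.8376.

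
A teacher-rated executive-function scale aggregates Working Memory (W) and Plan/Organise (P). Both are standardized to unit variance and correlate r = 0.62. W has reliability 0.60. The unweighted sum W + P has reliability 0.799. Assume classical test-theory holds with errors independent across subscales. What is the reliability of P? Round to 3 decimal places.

0.749

Var(W+P) = 2 + 2·0.62 = 3.240.
True-score variance = ρ_W + ρ_P + 2·0.62, so 0.799 = (0.60 + ρ_P + 1.24) / 3.240.
ρ_P = 0.799·3.240 − 0.60 − 1.24 = 0.749.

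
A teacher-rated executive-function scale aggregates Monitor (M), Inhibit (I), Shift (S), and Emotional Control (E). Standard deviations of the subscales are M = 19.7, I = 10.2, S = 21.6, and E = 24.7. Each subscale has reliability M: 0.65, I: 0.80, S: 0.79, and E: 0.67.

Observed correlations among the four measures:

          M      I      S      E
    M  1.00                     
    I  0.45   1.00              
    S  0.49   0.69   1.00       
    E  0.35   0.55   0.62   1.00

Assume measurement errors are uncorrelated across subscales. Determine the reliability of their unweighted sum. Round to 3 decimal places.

Var(M+I+S+E) = 19.7² + 10.2² + 21.6² + 24.7² + 2·[19.7·10.2·0.45 + 19.7·21.6·0.49 + 19.7·24.7·0.35 + 10.2·21.6·0.69 + 10.2·24.7·0.55 + 21.6·24.7·0.62] = 1568.78 + 2181.21 = 3749.99.
With uncorrelated errors the cross-covariances are all true-score covariance, so they carry over unchanged; only the diagonal terms shrink to ρᵢσᵢ².
True-score variance = [19.7²·0.65 + 10.2²·0.80 + 21.6²·0.79 + 24.7²·0.67] + 2181.21 = 1112.83 + 2181.21 = 3294.04.
Reliability = 3294.04 / 3749.99 = 0.878.

0.878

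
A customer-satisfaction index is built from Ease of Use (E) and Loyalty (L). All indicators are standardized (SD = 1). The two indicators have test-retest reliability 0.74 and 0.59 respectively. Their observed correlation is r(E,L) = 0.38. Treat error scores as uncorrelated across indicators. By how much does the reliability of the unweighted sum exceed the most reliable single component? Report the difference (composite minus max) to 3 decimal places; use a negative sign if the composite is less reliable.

Var(sum) = 2 + 0.76 = 2.76; true-score variance = 1.33 + 0.76 = 2.09; composite reliability = 0.7572.
Max component reliability = 0.7400.
Difference = 0.7572 − 0.7400 = 0.017.

0.017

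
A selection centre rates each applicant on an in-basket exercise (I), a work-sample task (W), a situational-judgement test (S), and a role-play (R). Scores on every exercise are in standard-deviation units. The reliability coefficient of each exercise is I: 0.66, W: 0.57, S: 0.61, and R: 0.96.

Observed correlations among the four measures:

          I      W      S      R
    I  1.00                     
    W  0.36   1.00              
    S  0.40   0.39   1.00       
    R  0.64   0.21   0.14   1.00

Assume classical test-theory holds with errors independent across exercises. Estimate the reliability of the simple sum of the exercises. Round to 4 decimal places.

Var(I+W+S+R) = 4 + 2·[0.36 + 0.40 + 0.64 + 0.39 + 0.21 + 0.14] = 4 + 4.28 = 8.28.
With uncorrelated errors the cross-covariances are all true-score covariance, so they carry over unchanged; only the diagonal terms shrink to ρᵢσᵢ².
True-score variance = [0.66 + 0.57 + 0.61 + 0.96] + 4.28 = 2.8 + 4.28 = 7.08.
Reliability = 7.08 / 8.28 = 0.8551.

0.8551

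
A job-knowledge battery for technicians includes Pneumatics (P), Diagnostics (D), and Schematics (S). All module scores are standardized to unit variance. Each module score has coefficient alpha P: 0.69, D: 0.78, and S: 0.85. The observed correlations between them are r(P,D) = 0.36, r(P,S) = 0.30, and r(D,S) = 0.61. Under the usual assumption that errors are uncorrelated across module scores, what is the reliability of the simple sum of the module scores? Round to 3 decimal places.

Var(P+D+S) = 3 + 2·[0.36 + 0.30 + 0.61] = 3 + 2.54 = 5.54.
Because errors are independent across components, Cov(Tᵢ,Tⱼ) = Cov(Xᵢ,Xⱼ); the off-diagonal part of the true-score variance is the same as above.
True-score variance = [0.69 + 0.78 + 0.85] + 2.54 = 2.32 + 2.54 = 4.86.
Reliability = 4.86 / 5.54 = 0.877.

0.877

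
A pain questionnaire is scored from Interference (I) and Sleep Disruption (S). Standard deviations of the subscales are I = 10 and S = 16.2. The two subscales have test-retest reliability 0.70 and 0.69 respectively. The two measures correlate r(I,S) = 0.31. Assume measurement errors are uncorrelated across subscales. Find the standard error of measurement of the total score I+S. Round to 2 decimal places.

Var(total) = 362.44 + 100.44 = 462.88.
True-score variance = 251.084 + 100.44 = 351.524, so reliability = 0.7594.
Error variance = 462.88 − 351.524 = 111.356; SEM = √111.356 = 10.55.

10.55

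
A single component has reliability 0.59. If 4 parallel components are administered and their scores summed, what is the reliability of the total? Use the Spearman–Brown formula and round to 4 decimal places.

0.8520

ρ_k = kρ / (1 + (k−1)ρ) = 4·0.59 / (1 + 3·0.59) = 2.360 / 2.770 = 0.8520.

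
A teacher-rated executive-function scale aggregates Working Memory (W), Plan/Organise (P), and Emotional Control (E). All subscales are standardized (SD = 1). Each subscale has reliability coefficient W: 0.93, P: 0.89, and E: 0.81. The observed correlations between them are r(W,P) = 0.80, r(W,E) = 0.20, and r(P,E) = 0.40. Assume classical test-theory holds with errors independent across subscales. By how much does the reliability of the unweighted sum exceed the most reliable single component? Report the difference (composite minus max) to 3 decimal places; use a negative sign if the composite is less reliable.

0.006

Var(sum) = 3 + 2.8 = 5.8; true-score variance = 2.63 + 2.8 = 5.43; composite reliability = 0.9362.
Max component reliability = 0.9300.
Difference = 0.9362 − 0.9300 = 0.006.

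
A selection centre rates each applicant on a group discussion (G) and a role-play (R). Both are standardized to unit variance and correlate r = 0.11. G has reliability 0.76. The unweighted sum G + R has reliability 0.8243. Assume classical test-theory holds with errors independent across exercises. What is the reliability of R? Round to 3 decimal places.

0.850

Var(G+R) = 2 + 2·0.11 = 2.220.
True-score variance = ρ_G + ρ_R + 2·0.11, so 0.8243 = (0.76 + ρ_R + 0.22) / 2.220.
ρ_R = 0.8243·2.220 − 0.76 − 0.22 = 0.850.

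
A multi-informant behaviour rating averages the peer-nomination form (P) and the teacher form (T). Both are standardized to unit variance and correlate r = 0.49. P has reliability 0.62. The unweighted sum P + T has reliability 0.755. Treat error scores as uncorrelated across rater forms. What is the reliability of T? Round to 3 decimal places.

0.650

Var(P+T) = 2 + 2·0.49 = 2.980.
True-score variance = ρ_P + ρ_T + 2·0.49, so 0.755 = (0.62 + ρ_T + 0.98) / 2.980.
ρ_T = 0.755·2.980 − 0.62 − 0.98 = 0.650.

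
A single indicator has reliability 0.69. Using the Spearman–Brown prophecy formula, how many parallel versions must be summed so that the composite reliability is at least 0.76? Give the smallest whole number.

2

k ≥ ρ*(1−ρ₁)/(ρ₁(1−ρ*)) = 0.76·0.31 / (0.69·0.24) = 1.423.
Smallest integer k = 2.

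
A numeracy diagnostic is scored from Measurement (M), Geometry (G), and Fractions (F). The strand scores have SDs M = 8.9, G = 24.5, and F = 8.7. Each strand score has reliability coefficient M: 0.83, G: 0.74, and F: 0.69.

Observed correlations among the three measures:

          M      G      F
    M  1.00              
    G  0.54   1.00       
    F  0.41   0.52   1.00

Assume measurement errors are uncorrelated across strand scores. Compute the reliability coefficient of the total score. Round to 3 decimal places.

0.849

Var(M+G+F) = 8.9² + 24.5² + 8.7² + 2·[8.9·24.5·0.54 + 8.9·8.7·0.41 + 24.5·8.7·0.52] = 755.15 + 520.663 = 1275.81.
Because errors are independent across components, Cov(Tᵢ,Tⱼ) = Cov(Xᵢ,Xⱼ); the off-diagonal part of the true-score variance is the same as above.
True-score variance = [8.9²·0.83 + 24.5²·0.74 + 8.7²·0.69] + 520.663 = 562.155 + 520.663 = 1082.82.
Reliability = 1082.82 / 1275.81 = 0.849.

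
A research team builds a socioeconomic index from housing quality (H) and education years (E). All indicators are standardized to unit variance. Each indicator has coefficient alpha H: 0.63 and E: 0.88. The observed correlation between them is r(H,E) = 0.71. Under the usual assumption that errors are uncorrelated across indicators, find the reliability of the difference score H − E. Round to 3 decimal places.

0.155

Var(H−E) = 1 + 1 − 2·0.71 = 2 − 1.42 = 0.58.
With uncorrelated errors the cross-covariances are all true-score covariance, so they carry over unchanged; only the diagonal terms shrink to ρᵢσᵢ².
True-score variance = [0.63 + 0.88] − 1.42 = 1.51 − 1.42 = 0.09.
Reliability = 0.09 / 0.58 = 0.155.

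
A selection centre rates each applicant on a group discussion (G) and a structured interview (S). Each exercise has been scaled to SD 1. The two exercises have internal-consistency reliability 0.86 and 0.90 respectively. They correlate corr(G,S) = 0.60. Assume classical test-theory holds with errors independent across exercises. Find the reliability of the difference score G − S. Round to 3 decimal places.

0.700

Var(G−S) = 1 + 1 − 2·0.60 = 2 − 1.2 = 0.8.
Because errors are independent across components, Cov(Tᵢ,Tⱼ) = Cov(Xᵢ,Xⱼ); the off-diagonal part of the true-score variance is the same as above.
True-score variance = [0.86 + 0.90] − 1.2 = 1.76 − 1.2 = 0.56.
Reliability = 0.56 / 0.8 = 0.700.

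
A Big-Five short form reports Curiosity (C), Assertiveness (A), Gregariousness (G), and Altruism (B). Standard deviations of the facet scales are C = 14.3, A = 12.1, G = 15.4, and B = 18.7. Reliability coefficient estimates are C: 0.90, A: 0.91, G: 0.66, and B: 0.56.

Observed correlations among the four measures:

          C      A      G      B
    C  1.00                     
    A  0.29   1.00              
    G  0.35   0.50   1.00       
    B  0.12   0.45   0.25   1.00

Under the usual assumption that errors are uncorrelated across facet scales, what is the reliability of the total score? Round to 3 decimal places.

Var(C+A+G+B) = 14.3² + 12.1² + 15.4² + 18.7² + 2·[14.3·12.1·0.29 + 14.3·15.4·0.35 + 14.3·18.7·0.12 + 12.1·15.4·0.50 + 12.1·18.7·0.45 + 15.4·18.7·0.25] = 937.75 + 852.663 = 1790.41.
Under uncorrelated errors the observed covariances equal the true-score covariances, so only the own-variance terms attenuate.
True-score variance = [14.3²·0.90 + 12.1²·0.91 + 15.4²·0.66 + 18.7²·0.56] + 852.663 = 669.626 + 852.663 = 1522.29.
Reliability = 1522.29 / 1790.41 = 0.850.

0.850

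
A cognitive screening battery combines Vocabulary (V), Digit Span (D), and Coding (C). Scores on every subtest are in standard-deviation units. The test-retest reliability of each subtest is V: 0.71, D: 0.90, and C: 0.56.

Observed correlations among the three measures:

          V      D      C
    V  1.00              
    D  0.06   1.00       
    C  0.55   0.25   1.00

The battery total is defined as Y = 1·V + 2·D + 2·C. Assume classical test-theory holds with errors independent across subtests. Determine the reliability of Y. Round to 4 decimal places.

Var(Y) = 1 + 2² + 2² + 2·[2·0.06 + 2·0.55 + 4·0.25] = 9 + 4.44 = 13.44.
With uncorrelated errors the cross-covariances are all true-score covariance, so they carry over unchanged; only the diagonal terms shrink to ρᵢσᵢ².
True-score variance = [0.71 + 2²·0.90 + 2²·0.56] + 4.44 = 6.55 + 4.44 = 10.99.
Reliability = 10.99 / 13.44 = 0.8177.

0.8177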